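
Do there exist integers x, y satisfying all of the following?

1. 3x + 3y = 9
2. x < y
Yes

Take x = 0, y = 3. Substituting into each constraint:
  (1) 3(0) + 3(3) = 9 ✓
  (2) 0 < 3 ✓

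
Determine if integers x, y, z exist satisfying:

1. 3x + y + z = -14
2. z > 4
Yes

Take x = -7, y = 0, z = 7. Substituting into each constraint:
  (1) 3(-7) + 0 + 7 = -14 ✓
  (2) 7 > 4 ✓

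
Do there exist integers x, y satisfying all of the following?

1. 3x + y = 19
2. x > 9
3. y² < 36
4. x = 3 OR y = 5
No

A contradictory subset is {3x + y = 19, x > 9, x = 3 OR y = 5}. No integer assignment can satisfy these jointly:

  - 3x + y = 19: is a linear equation tying the variables together
  - x > 9: bounds one variable relative to a constant
  - x = 3 OR y = 5: forces a choice: either x = 3 or y = 5

Split on the disjunction (x = 3 OR y = 5):
  • If x = 3: this contradicts the bound x ≥ 10.
  • If y = 5: with y = 5, every remaining term of the linear equation is divisible by 3, so the left side is ≡ 0 (mod 3); but the right side 14 ≡ 2 (mod 3). No integers can satisfy it.
Both branches are infeasible, so the system has no integer solution.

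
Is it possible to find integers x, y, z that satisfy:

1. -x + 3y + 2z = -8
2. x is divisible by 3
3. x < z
Yes

Take x = 0, y = -4, z = 2. Substituting into each constraint:
  (1) 0 + 3(-4) + 2(2) = -8 ✓
  (2) 0 = 3 × 0, remainder 0 ✓
  (3) 0 < 2 ✓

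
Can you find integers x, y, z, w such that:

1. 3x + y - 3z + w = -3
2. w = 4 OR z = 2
Yes

Take x = 0, y = -2, z = 2, w = 5. Substituting into each constraint:
  (1) 3(0) + (-2) - 3(2) + 5 = -3 ✓
  (2) z = 2, target 2 ✓ (second branch holds)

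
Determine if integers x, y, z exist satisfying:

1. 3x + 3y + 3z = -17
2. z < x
No

Even the single constraint (3x + 3y + 3z = -17) is infeasible over the integers.

  - 3x + 3y + 3z = -17: every term on the left is divisible by 3, so the LHS ≡ 0 (mod 3), but the RHS -17 is not — no integer solution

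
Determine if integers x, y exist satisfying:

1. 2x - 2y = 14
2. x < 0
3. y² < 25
No

The full constraint system is jointly infeasible over the integers. Each constraint and what it forces:

  - 2x - 2y = 14: is a linear equation tying the variables together
  - x < 0: bounds one variable relative to a constant
  - y² < 25: restricts y to |y| ≤ 4

Range argument: with x ∈ [−∞, -1], y ∈ [-4, 4], the left side of the equation is at most 6, but the right side is 14 > 6. No integer solution exists.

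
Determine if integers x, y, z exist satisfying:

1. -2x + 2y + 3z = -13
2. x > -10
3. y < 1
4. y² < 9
Yes

Take x = 0, y = -2, z = -3. Substituting into each constraint:
  (1) -2(0) + 2(-2) + 3(-3) = -13 ✓
  (2) 0 > -10 ✓
  (3) -2 < 1 ✓
  (4) y² = (-2)² = 4, and 4 < 9 ✓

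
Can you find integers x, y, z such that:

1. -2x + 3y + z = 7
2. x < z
Yes

Take x = 0, y = 2, z = 1. Substituting into each constraint:
  (1) -2(0) + 3(2) + 1 = 7 ✓
  (2) 0 < 1 ✓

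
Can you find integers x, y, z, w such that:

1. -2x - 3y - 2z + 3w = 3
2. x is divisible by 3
Yes

Take x = 0, y = 1, z = -3, w = 0. Substituting into each constraint:
  (1) -2(0) - 3(1) - 2(-3) + 3(0) = 3 ✓
  (2) 0 = 3 × 0, remainder 0 ✓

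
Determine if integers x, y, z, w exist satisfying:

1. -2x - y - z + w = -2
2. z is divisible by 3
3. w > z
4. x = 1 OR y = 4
Yes

Take x = 0, y = 4, z = 0, w = 2. Substituting into each constraint:
  (1) -2(0) + (-4) + 0 + 2 = -2 ✓
  (2) 0 = 3 × 0, remainder 0 ✓
  (3) 2 > 0 ✓
  (4) y = 4, target 4 ✓ (second branch holds)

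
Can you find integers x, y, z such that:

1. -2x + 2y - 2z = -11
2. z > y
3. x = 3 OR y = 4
No

Even the single constraint (-2x + 2y - 2z = -11) is infeasible over the integers.

  - -2x + 2y - 2z = -11: every term on the left is divisible by 2, so the LHS ≡ 0 (mod 2), but the RHS -11 is not — no integer solution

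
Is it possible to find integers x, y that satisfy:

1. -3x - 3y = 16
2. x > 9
No

Even the single constraint (-3x - 3y = 16) is infeasible over the integers.

  - -3x - 3y = 16: every term on the left is divisible by 3, so the LHS ≡ 0 (mod 3), but the RHS 16 is not — no integer solution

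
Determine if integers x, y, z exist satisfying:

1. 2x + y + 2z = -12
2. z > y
Yes

Take x = -7, y = 0, z = 1. Substituting into each constraint:
  (1) 2(-7) + 0 + 2(1) = -12 ✓
  (2) 1 > 0 ✓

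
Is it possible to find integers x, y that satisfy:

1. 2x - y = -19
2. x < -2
Yes

Take x = -9, y = 1. Substituting into each constraint:
  (1) 2(-9) + (-1) = -19 ✓
  (2) -9 < -2 ✓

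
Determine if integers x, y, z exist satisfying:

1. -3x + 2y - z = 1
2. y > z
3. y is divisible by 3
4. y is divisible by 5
Yes

Take x = 0, y = 0, z = -1. Substituting into each constraint:
  (1) -3(0) + 2(0) + 1 = 1 ✓
  (2) 0 > -1 ✓
  (3) 0 = 3 × 0, remainder 0 ✓
  (4) 0 = 5 × 0, remainder 0 ✓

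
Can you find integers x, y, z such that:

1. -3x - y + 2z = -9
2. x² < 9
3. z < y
Yes

Take x = 0, y = -7, z = -8. Substituting into each constraint:
  (1) -3(0) + 7 + 2(-8) = -9 ✓
  (2) x² = (0)² = 0, and 0 < 9 ✓
  (3) -8 < -7 ✓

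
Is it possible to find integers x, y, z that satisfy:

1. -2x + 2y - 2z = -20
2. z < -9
Yes

Take x = 20, y = 0, z = -10. Substituting into each constraint:
  (1) -2(20) + 2(0) - 2(-10) = -20 ✓
  (2) -10 < -9 ✓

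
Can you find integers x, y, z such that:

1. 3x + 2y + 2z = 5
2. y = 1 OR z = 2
Yes

Take x = -1, y = 2, z = 2. Substituting into each constraint:
  (1) 3(-1) + 2(2) + 2(2) = 5 ✓
  (2) z = 2, target 2 ✓ (second branch holds)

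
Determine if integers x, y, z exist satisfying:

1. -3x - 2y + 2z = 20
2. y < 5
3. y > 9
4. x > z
No

A contradictory subset is {y < 5, y > 9}. No integer assignment can satisfy these jointly:

  - y < 5: bounds one variable relative to a constant
  - y > 9: bounds one variable relative to a constant

Direct contradiction: the bounds on y require y ≥ 10 and y ≤ 4 simultaneously, which is empty.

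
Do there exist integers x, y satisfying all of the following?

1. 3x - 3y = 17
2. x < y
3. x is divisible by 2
No

Even the single constraint (3x - 3y = 17) is infeasible over the integers.

  - 3x - 3y = 17: every term on the left is divisible by 3, so the LHS ≡ 0 (mod 3), but the RHS 17 is not — no integer solution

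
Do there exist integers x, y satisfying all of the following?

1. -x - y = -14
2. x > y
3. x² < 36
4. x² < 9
No

A contradictory subset is {-x - y = -14, x > y, x² < 9}. No integer assignment can satisfy these jointly:

  - -x - y = -14: is a linear equation tying the variables together
  - x > y: bounds one variable relative to another variable
  - x² < 9: restricts x to |x| ≤ 2

Propagating the comparison: y < x and x ≤ 2 give y ≤ 1. Range argument: with x ∈ [-2, 2], y ∈ [−∞, 1], the left side of the equation is at least -3, but the right side is -14 < -3. No integer solution exists.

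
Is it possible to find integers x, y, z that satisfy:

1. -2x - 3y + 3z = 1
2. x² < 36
Yes

Take x = 1, y = -1, z = 0. Substituting into each constraint:
  (1) -2(1) - 3(-1) + 3(0) = 1 ✓
  (2) x² = (1)² = 1, and 1 < 36 ✓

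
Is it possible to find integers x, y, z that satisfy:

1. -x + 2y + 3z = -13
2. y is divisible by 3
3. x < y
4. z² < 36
Yes

Take x = -2, y = 0, z = -5. Substituting into each constraint:
  (1) 2 + 2(0) + 3(-5) = -13 ✓
  (2) 0 = 3 × 0, remainder 0 ✓
  (3) -2 < 0 ✓
  (4) z² = (-5)² = 25, and 25 < 36 ✓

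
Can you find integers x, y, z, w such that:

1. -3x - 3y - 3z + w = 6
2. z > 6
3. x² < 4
Yes

Take x = 0, y = 0, z = 7, w = 27. Substituting into each constraint:
  (1) -3(0) - 3(0) - 3(7) + 27 = 6 ✓
  (2) 7 > 6 ✓
  (3) x² = (0)² = 0, and 0 < 4 ✓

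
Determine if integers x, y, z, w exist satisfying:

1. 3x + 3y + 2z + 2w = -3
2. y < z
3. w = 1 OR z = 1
Yes

Take x = -4, y = 1, z = 2, w = 1. Substituting into each constraint:
  (1) 3(-4) + 3(1) + 2(2) + 2(1) = -3 ✓
  (2) 1 < 2 ✓
  (3) w = 1, target 1 ✓ (first branch holds)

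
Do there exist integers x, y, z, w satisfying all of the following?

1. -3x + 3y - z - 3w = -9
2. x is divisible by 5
Yes

Take x = 0, y = -3, z = 0, w = 0. Substituting into each constraint:
  (1) -3(0) + 3(-3) + 0 - 3(0) = -9 ✓
  (2) 0 = 5 × 0, remainder 0 ✓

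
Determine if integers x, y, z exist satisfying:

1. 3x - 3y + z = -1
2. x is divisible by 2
Yes

Take x = 0, y = 0, z = -1. Substituting into each constraint:
  (1) 3(0) - 3(0) + (-1) = -1 ✓
  (2) 0 = 2 × 0, remainder 0 ✓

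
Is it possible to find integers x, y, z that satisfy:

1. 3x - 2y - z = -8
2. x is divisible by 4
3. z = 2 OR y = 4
Yes

Take x = 0, y = 4, z = 0. Substituting into each constraint:
  (1) 3(0) - 2(4) + 0 = -8 ✓
  (2) 0 = 4 × 0, remainder 0 ✓
  (3) y = 4, target 4 ✓ (second branch holds)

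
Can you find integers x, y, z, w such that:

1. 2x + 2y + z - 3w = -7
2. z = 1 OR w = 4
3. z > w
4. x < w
Yes

Take x = -1, y = -3, z = 1, w = 0. Substituting into each constraint:
  (1) 2(-1) + 2(-3) + 1 - 3(0) = -7 ✓
  (2) z = 1, target 1 ✓ (first branch holds)
  (3) 1 > 0 ✓
  (4) -1 < 0 ✓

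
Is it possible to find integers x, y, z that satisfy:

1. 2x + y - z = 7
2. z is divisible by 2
Yes

Take x = 3, y = 1, z = 0. Substituting into each constraint:
  (1) 2(3) + 1 + 0 = 7 ✓
  (2) 0 = 2 × 0, remainder 0 ✓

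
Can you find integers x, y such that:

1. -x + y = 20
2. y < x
No

The full constraint system is jointly infeasible over the integers. Each constraint and what it forces:

  - -x + y = 20: is a linear equation tying the variables together
  - y < x: bounds one variable relative to another variable

From the equation, x − y = -20, i.e. x − y = -20; but x > y requires x − y ≥ 1. Contradiction.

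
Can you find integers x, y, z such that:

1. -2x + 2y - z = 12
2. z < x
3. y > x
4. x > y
No

A contradictory subset is {y > x, x > y}. No integer assignment can satisfy these jointly:

  - y > x: bounds one variable relative to another variable
  - x > y: bounds one variable relative to another variable

Direct contradiction: y > x and x > y cannot both hold.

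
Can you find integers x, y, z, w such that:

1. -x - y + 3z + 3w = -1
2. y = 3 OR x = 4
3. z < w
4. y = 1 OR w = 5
Yes

Take x = 4, y = 0, z = -4, w = 5. Substituting into each constraint:
  (1) (-4) + 0 + 3(-4) + 3(5) = -1 ✓
  (2) x = 4, target 4 ✓ (second branch holds)
  (3) -4 < 5 ✓
  (4) w = 5, target 5 ✓ (second branch holds)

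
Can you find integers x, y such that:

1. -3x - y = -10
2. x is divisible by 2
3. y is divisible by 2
Yes

Take x = 2, y = 4. Substituting into each constraint:
  (1) -3(2) + (-4) = -10 ✓
  (2) 2 = 2 × 1, remainder 0 ✓
  (3) 4 = 2 × 2, remainder 0 ✓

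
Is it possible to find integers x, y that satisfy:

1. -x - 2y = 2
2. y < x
Yes

Take x = 0, y = -1. Substituting into each constraint:
  (1) 0 - 2(-1) = 2 ✓
  (2) -1 < 0 ✓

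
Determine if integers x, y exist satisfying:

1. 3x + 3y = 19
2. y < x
No

Even the single constraint (3x + 3y = 19) is infeasible over the integers.

  - 3x + 3y = 19: every term on the left is divisible by 3, so the LHS ≡ 0 (mod 3), but the RHS 19 is not — no integer solution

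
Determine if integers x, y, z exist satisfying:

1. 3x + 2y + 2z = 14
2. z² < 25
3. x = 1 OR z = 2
Yes

Take x = 2, y = 2, z = 2. Substituting into each constraint:
  (1) 3(2) + 2(2) + 2(2) = 14 ✓
  (2) z² = (2)² = 4, and 4 < 25 ✓
  (3) z = 2, target 2 ✓ (second branch holds)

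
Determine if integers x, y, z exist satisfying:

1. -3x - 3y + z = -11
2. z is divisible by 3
No

The full constraint system is jointly infeasible over the integers. Each constraint and what it forces:

  - -3x - 3y + z = -11: is a linear equation tying the variables together
  - z is divisible by 3: restricts z to multiples of 3

Modular obstruction: writing z = 3z', every remaining term of the linear equation is divisible by 3, so the left side is ≡ 0 (mod 3); but the right side -11 ≡ 1 (mod 3). No integers can satisfy it.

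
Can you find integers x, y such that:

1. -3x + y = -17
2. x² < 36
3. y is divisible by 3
No

A contradictory subset is {-3x + y = -17, y is divisible by 3}. No integer assignment can satisfy these jointly:

  - -3x + y = -17: is a linear equation tying the variables together
  - y is divisible by 3: restricts y to multiples of 3

Modular obstruction: writing y = 3y', every remaining term of the linear equation is divisible by 3, so the left side is ≡ 0 (mod 3); but the right side -17 ≡ 1 (mod 3). No integers can satisfy it.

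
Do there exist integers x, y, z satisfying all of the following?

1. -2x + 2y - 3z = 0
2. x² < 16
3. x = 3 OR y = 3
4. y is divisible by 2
Yes

Take x = 3, y = 6, z = 2. Substituting into each constraint:
  (1) -2(3) + 2(6) - 3(2) = 0 ✓
  (2) x² = (3)² = 9, and 9 < 16 ✓
  (3) x = 3, target 3 ✓ (first branch holds)
  (4) 6 = 2 × 3, remainder 0 ✓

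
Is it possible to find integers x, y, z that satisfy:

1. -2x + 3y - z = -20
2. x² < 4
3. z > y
Yes

Take x = 0, y = -9, z = -7. Substituting into each constraint:
  (1) -2(0) + 3(-9) + 7 = -20 ✓
  (2) x² = (0)² = 0, and 0 < 4 ✓
  (3) -7 > -9 ✓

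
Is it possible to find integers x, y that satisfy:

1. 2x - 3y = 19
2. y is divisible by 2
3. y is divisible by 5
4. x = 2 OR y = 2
No

A contradictory subset is {2x - 3y = 19, y is divisible by 2, x = 2 OR y = 2}. No integer assignment can satisfy these jointly:

  - 2x - 3y = 19: is a linear equation tying the variables together
  - y is divisible by 2: restricts y to multiples of 2
  - x = 2 OR y = 2: forces a choice: either x = 2 or y = 2

Modular obstruction: writing y = 2y', every remaining term of the linear equation is divisible by 2, so the left side is ≡ 0 (mod 2); but the right side 19 ≡ 1 (mod 2). No integers can satisfy it.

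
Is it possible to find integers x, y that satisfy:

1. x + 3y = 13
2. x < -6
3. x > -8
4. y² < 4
No

A contradictory subset is {x + 3y = 13, x < -6, x > -8}. No integer assignment can satisfy these jointly:

  - x + 3y = 13: is a linear equation tying the variables together
  - x < -6: bounds one variable relative to a constant
  - x > -8: bounds one variable relative to a constant

The bounds confine x to {-7}. For each value, substitute into the equation:
  • x = -7: the equation gives 3y = 20, so y would not be an integer.
Every case fails, so no integer solution exists.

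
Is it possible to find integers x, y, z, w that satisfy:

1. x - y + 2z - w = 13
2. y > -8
Yes

Take x = 1, y = 0, z = 6, w = 0. Substituting into each constraint:
  (1) 1 + 0 + 2(6) + 0 = 13 ✓
  (2) 0 > -8 ✓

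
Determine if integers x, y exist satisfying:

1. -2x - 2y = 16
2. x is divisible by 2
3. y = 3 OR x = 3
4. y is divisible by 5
No

The full constraint system is jointly infeasible over the integers. Each constraint and what it forces:

  - -2x - 2y = 16: is a linear equation tying the variables together
  - x is divisible by 2: restricts x to multiples of 2
  - y = 3 OR x = 3: forces a choice: either y = 3 or x = 3
  - y is divisible by 5: restricts y to multiples of 5

Split on the disjunction (y = 3 OR x = 3):
  • If y = 3: this contradicts the divisibility constraint — 3 is not a multiple of 5.
  • If x = 3: this contradicts the divisibility constraint — 3 is not a multiple of 2.
Both branches are infeasible, so the system has no integer solution.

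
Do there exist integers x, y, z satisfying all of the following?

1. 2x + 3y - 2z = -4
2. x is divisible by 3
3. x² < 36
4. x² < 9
Yes

Take x = 0, y = 0, z = 2. Substituting into each constraint:
  (1) 2(0) + 3(0) - 2(2) = -4 ✓
  (2) 0 = 3 × 0, remainder 0 ✓
  (3) x² = (0)² = 0, and 0 < 36 ✓
  (4) x² = (0)² = 0, and 0 < 9 ✓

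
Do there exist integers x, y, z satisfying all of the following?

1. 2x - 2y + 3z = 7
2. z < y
Yes

Take x = 4, y = 2, z = 1. Substituting into each constraint:
  (1) 2(4) - 2(2) + 3(1) = 7 ✓
  (2) 1 < 2 ✓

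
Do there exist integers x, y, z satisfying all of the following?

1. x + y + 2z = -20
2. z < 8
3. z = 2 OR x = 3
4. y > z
Yes

Take x = -27, y = 3, z = 2. Substituting into each constraint:
  (1) (-27) + 3 + 2(2) = -20 ✓
  (2) 2 < 8 ✓
  (3) z = 2, target 2 ✓ (first branch holds)
  (4) 3 > 2 ✓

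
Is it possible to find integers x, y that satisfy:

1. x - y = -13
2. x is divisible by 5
Yes

Take x = 0, y = 13. Substituting into each constraint:
  (1) 0 + (-13) = -13 ✓
  (2) 0 = 5 × 0, remainder 0 ✓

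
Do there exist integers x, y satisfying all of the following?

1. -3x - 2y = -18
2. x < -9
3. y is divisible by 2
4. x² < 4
No

A contradictory subset is {x < -9, x² < 4}. No integer assignment can satisfy these jointly:

  - x < -9: bounds one variable relative to a constant
  - x² < 4: restricts x to |x| ≤ 1

Direct contradiction: the bounds on x require x ≥ -1 and x ≤ -10 simultaneously, which is empty.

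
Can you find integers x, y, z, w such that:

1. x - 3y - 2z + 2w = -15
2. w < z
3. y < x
Yes

Take x = 1, y = 0, z = 8, w = 0. Substituting into each constraint:
  (1) 1 - 3(0) - 2(8) + 2(0) = -15 ✓
  (2) 0 < 8 ✓
  (3) 0 < 1 ✓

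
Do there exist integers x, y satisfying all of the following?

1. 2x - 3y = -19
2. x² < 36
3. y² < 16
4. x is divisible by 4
No

The full constraint system is jointly infeasible over the integers. Each constraint and what it forces:

  - 2x - 3y = -19: is a linear equation tying the variables together
  - x² < 36: restricts x to |x| ≤ 5
  - y² < 16: restricts y to |y| ≤ 3
  - x is divisible by 4: restricts x to multiples of 4

The quadratic bounds confine the variables to a finite set (x ∈ {-5, …, 5}, y ∈ {-3, …, 3}); checking each of the 77 combinations against the remaining constraints yields no solution.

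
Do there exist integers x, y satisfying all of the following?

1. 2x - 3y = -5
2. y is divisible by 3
Yes

Take x = 2, y = 3. Substituting into each constraint:
  (1) 2(2) - 3(3) = -5 ✓
  (2) 3 = 3 × 1, remainder 0 ✓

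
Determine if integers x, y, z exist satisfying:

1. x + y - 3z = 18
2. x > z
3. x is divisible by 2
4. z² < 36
Yes

Take x = 0, y = 15, z = -1. Substituting into each constraint:
  (1) 0 + 15 - 3(-1) = 18 ✓
  (2) 0 > -1 ✓
  (3) 0 = 2 × 0, remainder 0 ✓
  (4) z² = (-1)² = 1, and 1 < 36 ✓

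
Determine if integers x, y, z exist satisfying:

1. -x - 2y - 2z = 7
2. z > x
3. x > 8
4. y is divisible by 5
Yes

Take x = 17, y = -30, z = 18. Substituting into each constraint:
  (1) (-17) - 2(-30) - 2(18) = 7 ✓
  (2) 18 > 17 ✓
  (3) 17 > 8 ✓
  (4) -30 = 5 × -6, remainder 0 ✓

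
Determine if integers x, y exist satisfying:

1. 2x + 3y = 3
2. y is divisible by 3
Yes

Take x = 6, y = -3. Substituting into each constraint:
  (1) 2(6) + 3(-3) = 3 ✓
  (2) -3 = 3 × -1, remainder 0 ✓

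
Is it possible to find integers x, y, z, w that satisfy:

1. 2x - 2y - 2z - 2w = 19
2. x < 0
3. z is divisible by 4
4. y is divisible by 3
No

Even the single constraint (2x - 2y - 2z - 2w = 19) is infeasible over the integers.

  - 2x - 2y - 2z - 2w = 19: every term on the left is divisible by 2, so the LHS ≡ 0 (mod 2), but the RHS 19 is not — no integer solution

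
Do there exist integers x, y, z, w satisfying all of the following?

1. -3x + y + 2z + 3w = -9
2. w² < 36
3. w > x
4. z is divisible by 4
Yes

Take x = 0, y = -12, z = 0, w = 1. Substituting into each constraint:
  (1) -3(0) + (-12) + 2(0) + 3(1) = -9 ✓
  (2) w² = (1)² = 1, and 1 < 36 ✓
  (3) 1 > 0 ✓
  (4) 0 = 4 × 0, remainder 0 ✓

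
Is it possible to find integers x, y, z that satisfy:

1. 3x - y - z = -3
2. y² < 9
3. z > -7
Yes

Take x = -1, y = 0, z = 0. Substituting into each constraint:
  (1) 3(-1) + 0 + 0 = -3 ✓
  (2) y² = (0)² = 0, and 0 < 9 ✓
  (3) 0 > -7 ✓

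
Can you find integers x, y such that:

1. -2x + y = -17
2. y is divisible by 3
Yes

Take x = 7, y = -3. Substituting into each constraint:
  (1) -2(7) + (-3) = -17 ✓
  (2) -3 = 3 × -1, remainder 0 ✓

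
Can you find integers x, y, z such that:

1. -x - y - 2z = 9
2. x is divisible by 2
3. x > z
Yes

Take x = 0, y = -7, z = -1. Substituting into each constraint:
  (1) 0 + 7 - 2(-1) = 9 ✓
  (2) 0 = 2 × 0, remainder 0 ✓
  (3) 0 > -1 ✓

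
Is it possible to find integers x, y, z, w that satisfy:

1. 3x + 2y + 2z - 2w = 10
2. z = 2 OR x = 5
Yes

Take x = 0, y = 3, z = 2, w = 0. Substituting into each constraint:
  (1) 3(0) + 2(3) + 2(2) - 2(0) = 10 ✓
  (2) z = 2, target 2 ✓ (first branch holds)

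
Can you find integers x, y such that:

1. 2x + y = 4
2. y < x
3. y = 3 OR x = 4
Yes

Take x = 4, y = -4. Substituting into each constraint:
  (1) 2(4) + (-4) = 4 ✓
  (2) -4 < 4 ✓
  (3) x = 4, target 4 ✓ (second branch holds)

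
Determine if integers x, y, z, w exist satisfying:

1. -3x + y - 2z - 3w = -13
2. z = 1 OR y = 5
Yes

Take x = 6, y = 5, z = 0, w = 0. Substituting into each constraint:
  (1) -3(6) + 5 - 2(0) - 3(0) = -13 ✓
  (2) y = 5, target 5 ✓ (second branch holds)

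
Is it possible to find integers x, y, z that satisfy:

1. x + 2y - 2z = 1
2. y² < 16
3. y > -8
Yes

Take x = 1, y = 0, z = 0. Substituting into each constraint:
  (1) 1 + 2(0) - 2(0) = 1 ✓
  (2) y² = (0)² = 0, and 0 < 16 ✓
  (3) 0 > -8 ✓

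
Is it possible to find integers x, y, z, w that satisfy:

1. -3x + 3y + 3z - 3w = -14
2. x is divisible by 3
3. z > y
No

Even the single constraint (-3x + 3y + 3z - 3w = -14) is infeasible over the integers.

  - -3x + 3y + 3z - 3w = -14: every term on the left is divisible by 3, so the LHS ≡ 0 (mod 3), but the RHS -14 is not — no integer solution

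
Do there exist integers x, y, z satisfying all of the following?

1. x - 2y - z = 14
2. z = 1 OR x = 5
Yes

Take x = 15, y = 0, z = 1. Substituting into each constraint:
  (1) 15 - 2(0) + (-1) = 14 ✓
  (2) z = 1, target 1 ✓ (first branch holds)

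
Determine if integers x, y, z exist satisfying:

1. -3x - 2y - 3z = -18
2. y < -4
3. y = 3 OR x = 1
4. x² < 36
Yes

Take x = 1, y = -6, z = 9. Substituting into each constraint:
  (1) -3(1) - 2(-6) - 3(9) = -18 ✓
  (2) -6 < -4 ✓
  (3) x = 1, target 1 ✓ (second branch holds)
  (4) x² = (1)² = 1, and 1 < 36 ✓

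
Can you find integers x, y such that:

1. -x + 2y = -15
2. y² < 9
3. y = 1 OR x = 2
Yes

Take x = 17, y = 1. Substituting into each constraint:
  (1) (-17) + 2(1) = -15 ✓
  (2) y² = (1)² = 1, and 1 < 9 ✓
  (3) y = 1, target 1 ✓ (first branch holds)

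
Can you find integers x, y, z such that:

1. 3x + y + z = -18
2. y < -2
Yes

Take x = 0, y = -3, z = -15. Substituting into each constraint:
  (1) 3(0) + (-3) + (-15) = -18 ✓
  (2) -3 < -2 ✓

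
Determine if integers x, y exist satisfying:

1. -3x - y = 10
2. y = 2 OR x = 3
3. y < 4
Yes

Take x = 3, y = -19. Substituting into each constraint:
  (1) -3(3) + 19 = 10 ✓
  (2) x = 3, target 3 ✓ (second branch holds)
  (3) -19 < 4 ✓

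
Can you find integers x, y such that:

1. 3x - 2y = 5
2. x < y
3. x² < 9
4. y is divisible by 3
No

A contradictory subset is {3x - 2y = 5, y is divisible by 3}. No integer assignment can satisfy these jointly:

  - 3x - 2y = 5: is a linear equation tying the variables together
  - y is divisible by 3: restricts y to multiples of 3

Modular obstruction: writing y = 3y', every remaining term of the linear equation is divisible by 3, so the left side is ≡ 0 (mod 3); but the right side 5 ≡ 2 (mod 3). No integers can satisfy it.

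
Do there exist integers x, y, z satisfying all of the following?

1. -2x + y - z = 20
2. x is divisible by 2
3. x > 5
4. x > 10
Yes

Take x = 12, y = 44, z = 0. Substituting into each constraint:
  (1) -2(12) + 44 + 0 = 20 ✓
  (2) 12 = 2 × 6, remainder 0 ✓
  (3) 12 > 5 ✓
  (4) 12 > 10 ✓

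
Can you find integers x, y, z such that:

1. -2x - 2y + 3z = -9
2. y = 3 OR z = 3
Yes

Take x = 7, y = 2, z = 3. Substituting into each constraint:
  (1) -2(7) - 2(2) + 3(3) = -9 ✓
  (2) z = 3, target 3 ✓ (second branch holds)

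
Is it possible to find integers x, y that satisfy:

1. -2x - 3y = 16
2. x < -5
Yes

Take x = -8, y = 0. Substituting into each constraint:
  (1) -2(-8) - 3(0) = 16 ✓
  (2) -8 < -5 ✓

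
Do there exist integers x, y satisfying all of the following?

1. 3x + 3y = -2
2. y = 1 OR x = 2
No

Even the single constraint (3x + 3y = -2) is infeasible over the integers.

  - 3x + 3y = -2: every term on the left is divisible by 3, so the LHS ≡ 0 (mod 3), but the RHS -2 is not — no integer solution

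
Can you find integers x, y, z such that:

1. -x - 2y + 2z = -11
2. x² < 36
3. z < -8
Yes

Take x = 1, y = -4, z = -9. Substituting into each constraint:
  (1) (-1) - 2(-4) + 2(-9) = -11 ✓
  (2) x² = (1)² = 1, and 1 < 36 ✓
  (3) -9 < -8 ✓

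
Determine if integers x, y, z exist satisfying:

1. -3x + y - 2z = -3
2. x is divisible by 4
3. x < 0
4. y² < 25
Yes

Take x = -4, y = 1, z = 8. Substituting into each constraint:
  (1) -3(-4) + 1 - 2(8) = -3 ✓
  (2) -4 = 4 × -1, remainder 0 ✓
  (3) -4 < 0 ✓
  (4) y² = (1)² = 1, and 1 < 25 ✓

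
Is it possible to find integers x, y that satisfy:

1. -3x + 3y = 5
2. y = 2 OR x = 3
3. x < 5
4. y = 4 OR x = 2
No

Even the single constraint (-3x + 3y = 5) is infeasible over the integers.

  - -3x + 3y = 5: every term on the left is divisible by 3, so the LHS ≡ 0 (mod 3), but the RHS 5 is not — no integer solution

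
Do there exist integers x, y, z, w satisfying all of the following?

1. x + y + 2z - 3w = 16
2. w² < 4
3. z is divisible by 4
Yes

Take x = 0, y = 19, z = 0, w = 1. Substituting into each constraint:
  (1) 0 + 19 + 2(0) - 3(1) = 16 ✓
  (2) w² = (1)² = 1, and 1 < 4 ✓
  (3) 0 = 4 × 0, remainder 0 ✓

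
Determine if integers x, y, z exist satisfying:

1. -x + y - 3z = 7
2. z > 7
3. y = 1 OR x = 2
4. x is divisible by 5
Yes

Take x = -30, y = 1, z = 8. Substituting into each constraint:
  (1) 30 + 1 - 3(8) = 7 ✓
  (2) 8 > 7 ✓
  (3) y = 1, target 1 ✓ (first branch holds)
  (4) -30 = 5 × -6, remainder 0 ✓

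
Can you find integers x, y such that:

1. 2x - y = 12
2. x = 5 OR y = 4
Yes

Take x = 8, y = 4. Substituting into each constraint:
  (1) 2(8) + (-4) = 12 ✓
  (2) y = 4, target 4 ✓ (second branch holds)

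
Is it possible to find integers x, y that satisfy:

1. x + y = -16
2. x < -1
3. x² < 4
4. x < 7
No

A contradictory subset is {x < -1, x² < 4}. No integer assignment can satisfy these jointly:

  - x < -1: bounds one variable relative to a constant
  - x² < 4: restricts x to |x| ≤ 1

Direct contradiction: the bounds on x require x ≥ -1 and x ≤ -2 simultaneously, which is empty.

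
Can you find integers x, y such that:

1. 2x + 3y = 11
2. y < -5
Yes

Take x = 16, y = -7. Substituting into each constraint:
  (1) 2(16) + 3(-7) = 11 ✓
  (2) -7 < -5 ✓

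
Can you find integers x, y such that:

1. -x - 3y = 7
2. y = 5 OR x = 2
Yes

Take x = 2, y = -3. Substituting into each constraint:
  (1) (-2) - 3(-3) = 7 ✓
  (2) x = 2, target 2 ✓ (second branch holds)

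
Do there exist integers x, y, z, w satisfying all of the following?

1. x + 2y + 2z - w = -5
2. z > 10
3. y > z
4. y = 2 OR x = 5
Yes

Take x = 5, y = 12, z = 11, w = 56. Substituting into each constraint:
  (1) 5 + 2(12) + 2(11) + (-56) = -5 ✓
  (2) 11 > 10 ✓
  (3) 12 > 11 ✓
  (4) x = 5, target 5 ✓ (second branch holds)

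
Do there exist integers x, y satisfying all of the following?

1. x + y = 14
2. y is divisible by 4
Yes

Take x = 14, y = 0. Substituting into each constraint:
  (1) 14 + 0 = 14 ✓
  (2) 0 = 4 × 0, remainder 0 ✓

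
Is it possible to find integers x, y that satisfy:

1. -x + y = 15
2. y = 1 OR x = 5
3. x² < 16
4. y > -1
No

A contradictory subset is {-x + y = 15, y = 1 OR x = 5, x² < 16}. No integer assignment can satisfy these jointly:

  - -x + y = 15: is a linear equation tying the variables together
  - y = 1 OR x = 5: forces a choice: either y = 1 or x = 5
  - x² < 16: restricts x to |x| ≤ 3

Split on the disjunction (y = 1 OR x = 5):
  • If y = 1: the equation forces x = -14, but x² < 16 requires |x| ≤ 3.
  • If x = 5: this contradicts x² < 16, which requires |x| ≤ 3.
Both branches are infeasible, so the system has no integer solution.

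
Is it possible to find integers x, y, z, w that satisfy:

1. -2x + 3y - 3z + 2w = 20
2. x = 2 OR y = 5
Yes

Take x = 0, y = 5, z = -1, w = 1. Substituting into each constraint:
  (1) -2(0) + 3(5) - 3(-1) + 2(1) = 20 ✓
  (2) y = 5, target 5 ✓ (second branch holds)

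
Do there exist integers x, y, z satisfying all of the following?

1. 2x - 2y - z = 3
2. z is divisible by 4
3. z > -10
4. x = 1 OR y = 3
No

A contradictory subset is {2x - 2y - z = 3, z is divisible by 4}. No integer assignment can satisfy these jointly:

  - 2x - 2y - z = 3: is a linear equation tying the variables together
  - z is divisible by 4: restricts z to multiples of 4

Modular obstruction: writing z = 4z', every remaining term of the linear equation is divisible by 2, so the left side is ≡ 0 (mod 2); but the right side 3 ≡ 1 (mod 2). No integers can satisfy it.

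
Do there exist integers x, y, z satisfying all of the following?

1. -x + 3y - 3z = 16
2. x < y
Yes

Take x = -1, y = 0, z = -5. Substituting into each constraint:
  (1) 1 + 3(0) - 3(-5) = 16 ✓
  (2) -1 < 0 ✓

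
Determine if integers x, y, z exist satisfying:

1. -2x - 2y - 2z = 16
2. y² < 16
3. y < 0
Yes

Take x = 0, y = -1, z = -7. Substituting into each constraint:
  (1) -2(0) - 2(-1) - 2(-7) = 16 ✓
  (2) y² = (-1)² = 1, and 1 < 16 ✓
  (3) -1 < 0 ✓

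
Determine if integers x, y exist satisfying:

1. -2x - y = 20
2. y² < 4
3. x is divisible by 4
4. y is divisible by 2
No

A contradictory subset is {-2x - y = 20, y² < 4, x is divisible by 4}. No integer assignment can satisfy these jointly:

  - -2x - y = 20: is a linear equation tying the variables together
  - y² < 4: restricts y to |y| ≤ 1
  - x is divisible by 4: restricts x to multiples of 4

The bounds confine y to {-1, 0, 1}. For each value, substitute into the equation:
  • y = -1: the equation gives -2x = 19, so x would not be an integer.
  • y = 0: the equation forces x = -10, but 4 does not divide -10.
  • y = 1: the equation gives -2x = 21, so x would not be an integer.
Every case fails, so no integer solution exists.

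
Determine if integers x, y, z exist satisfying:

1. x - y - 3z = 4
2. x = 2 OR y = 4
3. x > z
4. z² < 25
Yes

Take x = 2, y = -5, z = 1. Substituting into each constraint:
  (1) 2 + 5 - 3(1) = 4 ✓
  (2) x = 2, target 2 ✓ (first branch holds)
  (3) 2 > 1 ✓
  (4) z² = (1)² = 1, and 1 < 25 ✓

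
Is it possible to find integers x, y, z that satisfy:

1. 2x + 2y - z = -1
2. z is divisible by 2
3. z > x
No

A contradictory subset is {2x + 2y - z = -1, z is divisible by 2}. No integer assignment can satisfy these jointly:

  - 2x + 2y - z = -1: is a linear equation tying the variables together
  - z is divisible by 2: restricts z to multiples of 2

Modular obstruction: writing z = 2z', every remaining term of the linear equation is divisible by 2, so the left side is ≡ 0 (mod 2); but the right side -1 ≡ 1 (mod 2). No integers can satisfy it.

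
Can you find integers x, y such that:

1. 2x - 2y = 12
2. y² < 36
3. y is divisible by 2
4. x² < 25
Yes

Take x = 2, y = -4. Substituting into each constraint:
  (1) 2(2) - 2(-4) = 12 ✓
  (2) y² = (-4)² = 16, and 16 < 36 ✓
  (3) -4 = 2 × -2, remainder 0 ✓
  (4) x² = (2)² = 4, and 4 < 25 ✓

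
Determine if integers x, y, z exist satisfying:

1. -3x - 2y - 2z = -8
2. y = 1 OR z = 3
Yes

Take x = 2, y = -2, z = 3. Substituting into each constraint:
  (1) -3(2) - 2(-2) - 2(3) = -8 ✓
  (2) z = 3, target 3 ✓ (second branch holds)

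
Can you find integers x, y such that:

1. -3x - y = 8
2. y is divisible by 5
Yes

Take x = 4, y = -20. Substituting into each constraint:
  (1) -3(4) + 20 = 8 ✓
  (2) -20 = 5 × -4, remainder 0 ✓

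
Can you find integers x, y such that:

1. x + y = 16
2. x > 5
Yes

Take x = 6, y = 10. Substituting into each constraint:
  (1) 6 + 10 = 16 ✓
  (2) 6 > 5 ✓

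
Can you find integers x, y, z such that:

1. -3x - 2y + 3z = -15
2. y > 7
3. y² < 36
No

A contradictory subset is {y > 7, y² < 36}. No integer assignment can satisfy these jointly:

  - y > 7: bounds one variable relative to a constant
  - y² < 36: restricts y to |y| ≤ 5

Direct contradiction: the bounds on y require y ≥ 8 and y ≤ 5 simultaneously, which is empty.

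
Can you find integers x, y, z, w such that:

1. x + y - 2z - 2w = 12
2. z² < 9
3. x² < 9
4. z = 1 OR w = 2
Yes

Take x = 0, y = 16, z = 0, w = 2. Substituting into each constraint:
  (1) 0 + 16 - 2(0) - 2(2) = 12 ✓
  (2) z² = (0)² = 0, and 0 < 9 ✓
  (3) x² = (0)² = 0, and 0 < 9 ✓
  (4) w = 2, target 2 ✓ (second branch holds)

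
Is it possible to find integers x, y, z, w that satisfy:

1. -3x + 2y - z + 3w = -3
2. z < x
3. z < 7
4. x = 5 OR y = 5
Yes

Take x = 2, y = 5, z = 1, w = -2. Substituting into each constraint:
  (1) -3(2) + 2(5) + (-1) + 3(-2) = -3 ✓
  (2) 1 < 2 ✓
  (3) 1 < 7 ✓
  (4) y = 5, target 5 ✓ (second branch holds)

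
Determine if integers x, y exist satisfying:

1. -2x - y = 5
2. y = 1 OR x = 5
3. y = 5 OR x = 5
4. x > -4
Yes

Take x = 5, y = -15. Substituting into each constraint:
  (1) -2(5) + 15 = 5 ✓
  (2) x = 5, target 5 ✓ (second branch holds)
  (3) x = 5, target 5 ✓ (second branch holds)
  (4) 5 > -4 ✓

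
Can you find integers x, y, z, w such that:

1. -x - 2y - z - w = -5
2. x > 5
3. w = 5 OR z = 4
Yes

Take x = 6, y = 0, z = 4, w = -5. Substituting into each constraint:
  (1) (-6) - 2(0) + (-4) + 5 = -5 ✓
  (2) 6 > 5 ✓
  (3) z = 4, target 4 ✓ (second branch holds)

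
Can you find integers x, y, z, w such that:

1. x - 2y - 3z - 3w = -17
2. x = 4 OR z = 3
Yes

Take x = 4, y = 9, z = 1, w = 0. Substituting into each constraint:
  (1) 4 - 2(9) - 3(1) - 3(0) = -17 ✓
  (2) x = 4, target 4 ✓ (first branch holds)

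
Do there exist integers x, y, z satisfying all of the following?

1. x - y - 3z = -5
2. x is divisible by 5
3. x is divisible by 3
Yes

Take x = 0, y = 2, z = 1. Substituting into each constraint:
  (1) 0 + (-2) - 3(1) = -5 ✓
  (2) 0 = 5 × 0, remainder 0 ✓
  (3) 0 = 3 × 0, remainder 0 ✓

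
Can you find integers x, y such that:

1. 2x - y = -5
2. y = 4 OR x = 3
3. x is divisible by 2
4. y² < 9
No

A contradictory subset is {y = 4 OR x = 3, x is divisible by 2, y² < 9}. No integer assignment can satisfy these jointly:

  - y = 4 OR x = 3: forces a choice: either y = 4 or x = 3
  - x is divisible by 2: restricts x to multiples of 2
  - y² < 9: restricts y to |y| ≤ 2

Split on the disjunction (y = 4 OR x = 3):
  • If y = 4: this contradicts y² < 9, which requires |y| ≤ 2.
  • If x = 3: this contradicts the divisibility constraint — 3 is not a multiple of 2.
Both branches are infeasible, so the system has no integer solution.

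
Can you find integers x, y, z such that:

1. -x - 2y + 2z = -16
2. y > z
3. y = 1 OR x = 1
Yes

Take x = 0, y = 1, z = -7. Substituting into each constraint:
  (1) 0 - 2(1) + 2(-7) = -16 ✓
  (2) 1 > -7 ✓
  (3) y = 1, target 1 ✓ (first branch holds)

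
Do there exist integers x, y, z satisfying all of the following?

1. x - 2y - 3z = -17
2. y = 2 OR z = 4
Yes

Take x = -5, y = 0, z = 4. Substituting into each constraint:
  (1) (-5) - 2(0) - 3(4) = -17 ✓
  (2) z = 4, target 4 ✓ (second branch holds)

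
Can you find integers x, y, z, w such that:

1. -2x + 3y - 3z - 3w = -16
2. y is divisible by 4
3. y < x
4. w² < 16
Yes

Take x = 2, y = 0, z = 2, w = 2. Substituting into each constraint:
  (1) -2(2) + 3(0) - 3(2) - 3(2) = -16 ✓
  (2) 0 = 4 × 0, remainder 0 ✓
  (3) 0 < 2 ✓
  (4) w² = (2)² = 4, and 4 < 16 ✓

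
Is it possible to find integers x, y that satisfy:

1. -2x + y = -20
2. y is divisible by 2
Yes

Take x = 10, y = 0. Substituting into each constraint:
  (1) -2(10) + 0 = -20 ✓
  (2) 0 = 2 × 0, remainder 0 ✓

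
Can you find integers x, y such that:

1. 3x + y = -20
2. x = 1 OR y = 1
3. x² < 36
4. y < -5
Yes

Take x = 1, y = -23. Substituting into each constraint:
  (1) 3(1) + (-23) = -20 ✓
  (2) x = 1, target 1 ✓ (first branch holds)
  (3) x² = (1)² = 1, and 1 < 36 ✓
  (4) -23 < -5 ✓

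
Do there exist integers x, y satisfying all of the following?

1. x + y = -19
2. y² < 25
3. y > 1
Yes

Take x = -21, y = 2. Substituting into each constraint:
  (1) (-21) + 2 = -19 ✓
  (2) y² = (2)² = 4, and 4 < 25 ✓
  (3) 2 > 1 ✓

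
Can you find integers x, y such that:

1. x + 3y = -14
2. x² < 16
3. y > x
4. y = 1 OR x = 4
No

The full constraint system is jointly infeasible over the integers. Each constraint and what it forces:

  - x + 3y = -14: is a linear equation tying the variables together
  - x² < 16: restricts x to |x| ≤ 3
  - y > x: bounds one variable relative to another variable
  - y = 1 OR x = 4: forces a choice: either y = 1 or x = 4

Split on the disjunction (y = 1 OR x = 4):
  • If y = 1: the equation forces x = -17, but x² < 16 requires |x| ≤ 3.
  • If x = 4: this contradicts x² < 16, which requires |x| ≤ 3.
Both branches are infeasible, so the system has no integer solution.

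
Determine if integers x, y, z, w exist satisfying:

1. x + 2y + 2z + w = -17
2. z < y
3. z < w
Yes

Take x = -20, y = 1, z = 0, w = 1. Substituting into each constraint:
  (1) (-20) + 2(1) + 2(0) + 1 = -17 ✓
  (2) 0 < 1 ✓
  (3) 0 < 1 ✓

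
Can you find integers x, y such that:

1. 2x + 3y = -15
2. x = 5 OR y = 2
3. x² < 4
No

The full constraint system is jointly infeasible over the integers. Each constraint and what it forces:

  - 2x + 3y = -15: is a linear equation tying the variables together
  - x = 5 OR y = 2: forces a choice: either x = 5 or y = 2
  - x² < 4: restricts x to |x| ≤ 1

Split on the disjunction (x = 5 OR y = 2):
  • If x = 5: this contradicts x² < 4, which requires |x| ≤ 1.
  • If y = 2: with y = 2, every remaining term of the linear equation is divisible by 2, so the left side is ≡ 0 (mod 2); but the right side -21 ≡ 1 (mod 2). No integers can satisfy it.
Both branches are infeasible, so the system has no integer solution.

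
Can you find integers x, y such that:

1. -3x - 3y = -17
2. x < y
No

Even the single constraint (-3x - 3y = -17) is infeasible over the integers.

  - -3x - 3y = -17: every term on the left is divisible by 3, so the LHS ≡ 0 (mod 3), but the RHS -17 is not — no integer solution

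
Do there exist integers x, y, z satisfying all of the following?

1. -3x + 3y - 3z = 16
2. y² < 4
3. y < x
No

Even the single constraint (-3x + 3y - 3z = 16) is infeasible over the integers.

  - -3x + 3y - 3z = 16: every term on the left is divisible by 3, so the LHS ≡ 0 (mod 3), but the RHS 16 is not — no integer solution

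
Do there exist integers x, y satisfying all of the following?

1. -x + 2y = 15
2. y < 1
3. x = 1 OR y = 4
No

The full constraint system is jointly infeasible over the integers. Each constraint and what it forces:

  - -x + 2y = 15: is a linear equation tying the variables together
  - y < 1: bounds one variable relative to a constant
  - x = 1 OR y = 4: forces a choice: either x = 1 or y = 4

Split on the disjunction (x = 1 OR y = 4):
  • If x = 1: the equation forces y = 8, which contradicts the bound y ≤ 0.
  • If y = 4: this contradicts the bound y ≤ 0.
Both branches are infeasible, so the system has no integer solution.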